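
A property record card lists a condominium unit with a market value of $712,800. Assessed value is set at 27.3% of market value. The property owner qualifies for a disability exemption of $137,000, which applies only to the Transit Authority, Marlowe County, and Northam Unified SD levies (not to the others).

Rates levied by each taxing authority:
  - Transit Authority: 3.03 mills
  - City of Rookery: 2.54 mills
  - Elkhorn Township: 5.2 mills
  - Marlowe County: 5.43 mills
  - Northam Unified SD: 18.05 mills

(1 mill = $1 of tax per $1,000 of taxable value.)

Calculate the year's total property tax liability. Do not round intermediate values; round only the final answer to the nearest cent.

Assessed value = $712,800 × 0.273 = $194,594.4
Transit Authority: ($194,594.4 − $137,000) × 0.00303 = $57,594.4 × 0.00303 = $174.511032
City of Rookery: $194,594.4 × 0.00254 = $494.269776
Elkhorn Township: $194,594.4 × 0.0052 = $1,011.89088
Marlowe County: ($194,594.4 − $137,000) × 0.00543 = $57,594.4 × 0.00543 = $312.737592
Northam Unified SD: ($194,594.4 − $137,000) × 0.01805 = $57,594.4 × 0.01805 = $1,039.57892
Total = $3,032.9882

$3,032.99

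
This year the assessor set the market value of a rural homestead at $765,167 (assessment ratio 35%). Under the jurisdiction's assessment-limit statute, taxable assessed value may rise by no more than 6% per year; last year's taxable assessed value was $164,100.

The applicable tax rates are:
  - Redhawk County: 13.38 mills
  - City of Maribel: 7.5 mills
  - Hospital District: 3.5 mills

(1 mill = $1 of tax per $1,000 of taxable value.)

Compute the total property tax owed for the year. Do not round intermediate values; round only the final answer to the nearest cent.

Uncapped assessed value = $765,167 × 0.35 = $267,808.45
Cap limit = $164,100 × 1.06 = $173,946
Taxable assessed value = min($267,808.45, $173,946) = $173,946 (cap binds)
Redhawk County: $173,946 × 0.01338 = $2,327.39748
City of Maribel: $173,946 × 0.0075 = $1,304.595
Hospital District: $173,946 × 0.0035 = $608.811
Total = $4,240.80348

$4,240.80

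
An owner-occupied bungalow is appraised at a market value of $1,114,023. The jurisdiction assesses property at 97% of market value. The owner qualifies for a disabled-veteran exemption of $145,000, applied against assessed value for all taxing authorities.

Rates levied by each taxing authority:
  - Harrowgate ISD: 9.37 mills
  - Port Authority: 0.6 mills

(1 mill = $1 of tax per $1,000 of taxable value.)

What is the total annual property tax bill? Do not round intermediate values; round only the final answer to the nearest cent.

Assessed value = $1,114,023 × 0.97 = $1,080,602.31
Taxable value = $1,080,602.31 − $145,000 = $935,602.31
Harrowgate ISD: $935,602.31 × 0.00937 = $8,766.5936447
Port Authority: $935,602.31 × 0.0006 = $561.361386
Total = $8,766.5936447 + $561.361386 = $9,327.9550307

$9,327.96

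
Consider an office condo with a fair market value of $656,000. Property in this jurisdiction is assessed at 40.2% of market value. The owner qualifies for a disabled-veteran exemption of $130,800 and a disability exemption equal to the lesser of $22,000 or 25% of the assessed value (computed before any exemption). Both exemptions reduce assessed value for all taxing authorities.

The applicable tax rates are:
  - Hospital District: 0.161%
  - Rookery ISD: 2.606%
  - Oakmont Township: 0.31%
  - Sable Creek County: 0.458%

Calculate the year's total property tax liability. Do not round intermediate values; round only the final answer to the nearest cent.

Assessed value = $656,000 × 0.402 = $263,712
Disability exemption = min($22,000, 25% × $263,712) = min($22,000, $65,928) = $22,000 (dollar cap binds)
Taxable value = $263,712 − $130,800 − $22,000 = $110,912
Hospital District: $110,912 × 0.00161 = $178.56832
Rookery ISD: $110,912 × 0.02606 = $2,890.36672
Oakmont Township: $110,912 × 0.0031 = $343.8272
Sable Creek County: $110,912 × 0.00458 = $507.97696
Total = $3,920.7392

$3,920.74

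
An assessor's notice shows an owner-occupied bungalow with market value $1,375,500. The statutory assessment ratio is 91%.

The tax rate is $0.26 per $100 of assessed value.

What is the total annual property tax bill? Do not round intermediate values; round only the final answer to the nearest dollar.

$3,254

Assessed value = $1,375,500 × 0.91 = $1,251,705
Tax = $1,251,705 × 0.0026 = $3,254.433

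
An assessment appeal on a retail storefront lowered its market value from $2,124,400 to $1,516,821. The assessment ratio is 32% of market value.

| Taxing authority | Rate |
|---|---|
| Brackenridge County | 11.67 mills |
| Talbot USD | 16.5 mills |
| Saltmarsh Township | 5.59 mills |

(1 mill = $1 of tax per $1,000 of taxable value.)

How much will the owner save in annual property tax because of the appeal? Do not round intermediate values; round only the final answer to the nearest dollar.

Old assessed value = $2,124,400 × 0.32 = $679,808
New assessed value = $1,516,821 × 0.32 = $485,382.72
Combined rate = 0.01167 + 0.0165 + 0.00559 = 0.03376
Old tax = $679,808 × 0.03376 = $22,950.31808
New tax = $485,382.72 × 0.03376 = $16,386.5206272
Reduction = $22,950.31808 − $16,386.5206272 = $6,563.7974528

$6,564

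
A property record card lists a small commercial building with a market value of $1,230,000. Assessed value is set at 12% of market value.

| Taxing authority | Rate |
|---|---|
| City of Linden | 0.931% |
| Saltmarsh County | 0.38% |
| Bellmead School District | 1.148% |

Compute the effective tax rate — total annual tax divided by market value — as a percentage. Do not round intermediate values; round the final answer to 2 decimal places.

Assessed value = $1,230,000 × 0.12 = $147,600
City of Linden: $147,600 × 0.00931 = $1,374.156
Saltmarsh County: $147,600 × 0.0038 = $560.88
Bellmead School District: $147,600 × 0.01148 = $1,694.448
Total tax = $3,629.484
Effective rate = $3,629.484 ÷ $1,230,000 = 0.30% of market value

0.30%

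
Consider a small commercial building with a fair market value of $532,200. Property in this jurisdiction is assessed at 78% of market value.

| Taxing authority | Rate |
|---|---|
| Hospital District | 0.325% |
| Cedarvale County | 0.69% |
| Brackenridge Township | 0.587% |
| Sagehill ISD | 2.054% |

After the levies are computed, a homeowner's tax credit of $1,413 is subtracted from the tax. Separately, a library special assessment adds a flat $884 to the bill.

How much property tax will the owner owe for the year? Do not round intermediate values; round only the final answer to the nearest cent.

Assessed value = $532,200 × 0.78 = $415,116
Hospital District: $415,116 × 0.00325 = $1,349.127
Cedarvale County: $415,116 × 0.0069 = $2,864.3004
Brackenridge Township: $415,116 × 0.00587 = $2,436.73092
Sagehill ISD: $415,116 × 0.02054 = $8,526.48264
Levies subtotal = $15,176.64096
After credit = $15,176.64096 − $1,413 = $13,763.64096
Total = $13,763.64096 + $884 = $14,647.64096

$14,647.64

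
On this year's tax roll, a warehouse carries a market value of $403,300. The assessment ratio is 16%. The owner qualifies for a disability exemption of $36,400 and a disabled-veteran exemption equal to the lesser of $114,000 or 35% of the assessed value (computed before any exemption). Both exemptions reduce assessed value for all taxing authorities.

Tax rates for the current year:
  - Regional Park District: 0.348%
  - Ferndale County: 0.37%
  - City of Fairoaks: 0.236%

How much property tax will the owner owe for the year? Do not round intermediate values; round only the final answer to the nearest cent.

$52.88

Assessed value = $403,300 × 0.16 = $64,528
Disabled-veteran exemption = min($114,000, 35% × $64,528) = min($114,000, $22,584.8) = $22,584.8 (percentage binds)
Taxable value = $64,528 − $36,400 − $22,584.8 = $5,543.2
Regional Park District: $5,543.2 × 0.00348 = $19.290336
Ferndale County: $5,543.2 × 0.0037 = $20.50984
City of Fairoaks: $5,543.2 × 0.00236 = $13.081952
Total = $52.882128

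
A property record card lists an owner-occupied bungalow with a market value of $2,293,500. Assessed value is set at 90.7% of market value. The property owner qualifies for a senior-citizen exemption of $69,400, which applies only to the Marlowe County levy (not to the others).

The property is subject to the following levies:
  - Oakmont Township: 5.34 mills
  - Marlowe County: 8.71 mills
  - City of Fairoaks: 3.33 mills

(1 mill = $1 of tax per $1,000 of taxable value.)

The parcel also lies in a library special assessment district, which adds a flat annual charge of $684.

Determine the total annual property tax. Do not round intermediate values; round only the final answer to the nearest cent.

$36,233.48

Assessed value = $2,293,500 × 0.907 = $2,080,204.5
Oakmont Township: $2,080,204.5 × 0.00534 = $11,108.29203
Marlowe County: ($2,080,204.5 − $69,400) × 0.00871 = $2,010,804.5 × 0.00871 = $17,514.107195
City of Fairoaks: $2,080,204.5 × 0.00333 = $6,927.080985
Levies subtotal = $35,549.48021
Total = $35,549.48021 + $684 = $36,233.48021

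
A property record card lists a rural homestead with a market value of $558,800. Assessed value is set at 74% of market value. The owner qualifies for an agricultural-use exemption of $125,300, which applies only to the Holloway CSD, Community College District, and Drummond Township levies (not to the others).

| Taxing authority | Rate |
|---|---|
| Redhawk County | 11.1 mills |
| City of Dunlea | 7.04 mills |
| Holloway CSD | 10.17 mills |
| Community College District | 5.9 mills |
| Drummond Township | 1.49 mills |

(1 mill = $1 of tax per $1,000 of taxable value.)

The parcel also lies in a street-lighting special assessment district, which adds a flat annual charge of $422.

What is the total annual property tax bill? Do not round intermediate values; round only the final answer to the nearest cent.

Assessed value = $558,800 × 0.74 = $413,512
Redhawk County: $413,512 × 0.0111 = $4,589.9832
City of Dunlea: $413,512 × 0.00704 = $2,911.12448
Holloway CSD: ($413,512 − $125,300) × 0.01017 = $288,212 × 0.01017 = $2,931.11604
Community College District: ($413,512 − $125,300) × 0.0059 = $288,212 × 0.0059 = $1,700.4508
Drummond Township: ($413,512 − $125,300) × 0.00149 = $288,212 × 0.00149 = $429.43588
Levies subtotal = $12,562.1104
Total = $12,562.1104 + $422 = $12,984.1104

$12,984.11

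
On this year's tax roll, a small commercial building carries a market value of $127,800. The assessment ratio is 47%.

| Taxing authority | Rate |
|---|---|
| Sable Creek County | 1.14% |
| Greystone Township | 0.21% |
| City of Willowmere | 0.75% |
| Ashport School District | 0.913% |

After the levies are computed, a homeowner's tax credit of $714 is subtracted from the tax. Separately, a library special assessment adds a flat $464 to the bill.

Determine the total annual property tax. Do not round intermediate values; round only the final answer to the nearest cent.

Assessed value = $127,800 × 0.47 = $60,066
Sable Creek County: $60,066 × 0.0114 = $684.7524
Greystone Township: $60,066 × 0.0021 = $126.1386
City of Willowmere: $60,066 × 0.0075 = $450.495
Ashport School District: $60,066 × 0.00913 = $548.40258
Levies subtotal = $1,809.78858
After credit = $1,809.78858 − $714 = $1,095.78858
Total = $1,095.78858 + $464 = $1,559.78858

$1,559.79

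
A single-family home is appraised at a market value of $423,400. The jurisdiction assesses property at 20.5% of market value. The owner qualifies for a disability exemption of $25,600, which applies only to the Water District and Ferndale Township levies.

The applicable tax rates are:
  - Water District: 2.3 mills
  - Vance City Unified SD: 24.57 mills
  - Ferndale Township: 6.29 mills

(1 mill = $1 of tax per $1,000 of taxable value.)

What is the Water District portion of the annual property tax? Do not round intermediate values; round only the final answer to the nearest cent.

Assessed value = $423,400 × 0.205 = $86,797
Water District taxable value = $86,797 − $25,600 = $61,197
Water District levy = $61,197 × 0.0023 = $140.7531

$140.75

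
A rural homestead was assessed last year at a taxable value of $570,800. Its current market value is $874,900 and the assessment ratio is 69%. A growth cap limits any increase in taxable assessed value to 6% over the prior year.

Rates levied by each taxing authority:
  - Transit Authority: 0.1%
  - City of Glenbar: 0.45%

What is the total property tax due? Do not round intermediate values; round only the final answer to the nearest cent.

$3,320.25

Uncapped assessed value = $874,900 × 0.69 = $603,681
Cap limit = $570,800 × 1.06 = $605,048
Taxable assessed value = min($603,681, $605,048) = $603,681 (cap does not bind)
Transit Authority: $603,681 × 0.001 = $603.681
City of Glenbar: $603,681 × 0.0045 = $2,716.5645
Total = $3,320.2455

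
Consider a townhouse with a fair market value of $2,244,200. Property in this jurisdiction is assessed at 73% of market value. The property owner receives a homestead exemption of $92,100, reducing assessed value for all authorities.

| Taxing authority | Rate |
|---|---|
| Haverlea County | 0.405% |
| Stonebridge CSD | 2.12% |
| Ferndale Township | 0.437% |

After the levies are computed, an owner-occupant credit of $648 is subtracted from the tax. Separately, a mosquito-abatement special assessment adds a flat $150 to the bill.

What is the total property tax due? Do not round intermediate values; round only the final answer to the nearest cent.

Assessed value = $2,244,200 × 0.73 = $1,638,266
Taxable value = $1,638,266 − $92,100 = $1,546,166
Haverlea County: $1,546,166 × 0.00405 = $6,261.9723
Stonebridge CSD: $1,546,166 × 0.0212 = $32,778.7192
Ferndale Township: $1,546,166 × 0.00437 = $6,756.74542
Levies subtotal = $45,797.43692
After credit = $45,797.43692 − $648 = $45,149.43692
Total = $45,149.43692 + $150 = $45,299.43692

$45,299.44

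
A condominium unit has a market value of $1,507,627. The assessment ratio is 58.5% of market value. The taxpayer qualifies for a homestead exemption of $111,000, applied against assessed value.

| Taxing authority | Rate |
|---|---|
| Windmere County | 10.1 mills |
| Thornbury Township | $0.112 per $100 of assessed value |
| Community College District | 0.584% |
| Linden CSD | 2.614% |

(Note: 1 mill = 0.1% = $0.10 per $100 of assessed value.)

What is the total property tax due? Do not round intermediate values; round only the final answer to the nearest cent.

Assessed value = $1,507,627 × 0.585 = $881,961.795
Taxable value = $881,961.795 − $111,000 = $770,961.795
Windmere County: $770,961.795 × 0.0101 = $7,786.7141295
Thornbury Township: $770,961.795 × 0.00112 = $863.4772104
Community College District: $770,961.795 × 0.00584 = $4,502.4168828
Linden CSD: $770,961.795 × 0.02614 = $20,152.9413213
Total = $33,305.549544

$33,305.55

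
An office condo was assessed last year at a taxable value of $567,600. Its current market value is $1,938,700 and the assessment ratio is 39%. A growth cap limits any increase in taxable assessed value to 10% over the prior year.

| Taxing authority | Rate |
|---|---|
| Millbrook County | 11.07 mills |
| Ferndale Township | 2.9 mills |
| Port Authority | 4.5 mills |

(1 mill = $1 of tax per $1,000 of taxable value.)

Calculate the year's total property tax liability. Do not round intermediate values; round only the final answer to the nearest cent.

$11,531.93

Uncapped assessed value = $1,938,700 × 0.39 = $756,093
Cap limit = $567,600 × 1.1 = $624,360
Taxable assessed value = min($756,093, $624,360) = $624,360 (cap binds)
Millbrook County: $624,360 × 0.01107 = $6,911.6652
Ferndale Township: $624,360 × 0.0029 = $1,810.644
Port Authority: $624,360 × 0.0045 = $2,809.62
Total = $11,531.9292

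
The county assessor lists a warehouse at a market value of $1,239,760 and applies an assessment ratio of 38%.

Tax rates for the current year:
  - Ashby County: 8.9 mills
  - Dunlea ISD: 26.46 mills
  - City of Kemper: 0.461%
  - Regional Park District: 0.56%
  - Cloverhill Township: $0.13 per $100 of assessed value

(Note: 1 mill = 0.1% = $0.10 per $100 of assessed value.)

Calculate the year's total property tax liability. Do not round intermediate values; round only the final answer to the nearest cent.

Assessed value = $1,239,760 × 0.38 = $471,108.8
Ashby County: $471,108.8 × 0.0089 = $4,192.86832
Dunlea ISD: $471,108.8 × 0.02646 = $12,465.538848
City of Kemper: $471,108.8 × 0.00461 = $2,171.811568
Regional Park District: $471,108.8 × 0.0056 = $2,638.20928
Cloverhill Township: $471,108.8 × 0.0013 = $612.44144
Total = $22,080.869456

$22,080.87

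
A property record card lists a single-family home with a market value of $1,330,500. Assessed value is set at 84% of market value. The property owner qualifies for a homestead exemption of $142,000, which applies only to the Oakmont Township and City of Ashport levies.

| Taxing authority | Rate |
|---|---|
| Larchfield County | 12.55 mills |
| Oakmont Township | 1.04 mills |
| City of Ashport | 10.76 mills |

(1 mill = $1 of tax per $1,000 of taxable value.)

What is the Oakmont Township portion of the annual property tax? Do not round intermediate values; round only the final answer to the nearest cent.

$1,014.64

Assessed value = $1,330,500 × 0.84 = $1,117,620
Oakmont Township taxable value = $1,117,620 − $142,000 = $975,620
Oakmont Township levy = $975,620 × 0.00104 = $1,014.6448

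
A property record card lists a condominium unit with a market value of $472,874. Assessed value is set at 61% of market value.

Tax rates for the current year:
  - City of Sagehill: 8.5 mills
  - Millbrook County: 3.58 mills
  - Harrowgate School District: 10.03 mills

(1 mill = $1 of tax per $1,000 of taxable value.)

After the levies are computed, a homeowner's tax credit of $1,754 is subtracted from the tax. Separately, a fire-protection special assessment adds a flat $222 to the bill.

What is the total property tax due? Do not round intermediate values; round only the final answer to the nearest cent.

$4,845.70

Assessed value = $472,874 × 0.61 = $288,453.14
City of Sagehill: $288,453.14 × 0.0085 = $2,451.85169
Millbrook County: $288,453.14 × 0.00358 = $1,032.6622412
Harrowgate School District: $288,453.14 × 0.01003 = $2,893.1849942
Levies subtotal = $6,377.6989254
After credit = $6,377.6989254 − $1,754 = $4,623.6989254
Total = $4,623.6989254 + $222 = $4,845.6989254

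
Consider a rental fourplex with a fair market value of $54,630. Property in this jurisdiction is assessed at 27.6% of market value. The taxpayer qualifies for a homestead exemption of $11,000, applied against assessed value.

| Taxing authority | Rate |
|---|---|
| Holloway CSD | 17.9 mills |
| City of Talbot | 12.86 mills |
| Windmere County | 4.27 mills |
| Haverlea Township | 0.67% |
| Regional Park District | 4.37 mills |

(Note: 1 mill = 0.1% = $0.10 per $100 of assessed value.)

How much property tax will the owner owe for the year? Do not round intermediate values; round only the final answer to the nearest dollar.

Assessed value = $54,630 × 0.276 = $15,077.88
Taxable value = $15,077.88 − $11,000 = $4,077.88
Holloway CSD: $4,077.88 × 0.0179 = $72.994052
City of Talbot: $4,077.88 × 0.01286 = $52.4415368
Windmere County: $4,077.88 × 0.00427 = $17.4125476
Haverlea Township: $4,077.88 × 0.0067 = $27.321796
Regional Park District: $4,077.88 × 0.00437 = $17.8203356
Total = $187.990268

$188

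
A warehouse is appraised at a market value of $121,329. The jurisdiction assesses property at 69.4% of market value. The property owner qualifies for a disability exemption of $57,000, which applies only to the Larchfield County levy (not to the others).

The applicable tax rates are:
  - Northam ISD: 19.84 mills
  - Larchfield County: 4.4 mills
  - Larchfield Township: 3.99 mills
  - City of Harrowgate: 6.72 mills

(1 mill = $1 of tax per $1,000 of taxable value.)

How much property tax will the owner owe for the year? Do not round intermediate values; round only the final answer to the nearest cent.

$2,692.07

Assessed value = $121,329 × 0.694 = $84,202.326
Northam ISD: $84,202.326 × 0.01984 = $1,670.57414784
Larchfield County: ($84,202.326 − $57,000) × 0.0044 = $27,202.326 × 0.0044 = $119.6902344
Larchfield Township: $84,202.326 × 0.00399 = $335.96728074
City of Harrowgate: $84,202.326 × 0.00672 = $565.83963072
Total = $2,692.0712937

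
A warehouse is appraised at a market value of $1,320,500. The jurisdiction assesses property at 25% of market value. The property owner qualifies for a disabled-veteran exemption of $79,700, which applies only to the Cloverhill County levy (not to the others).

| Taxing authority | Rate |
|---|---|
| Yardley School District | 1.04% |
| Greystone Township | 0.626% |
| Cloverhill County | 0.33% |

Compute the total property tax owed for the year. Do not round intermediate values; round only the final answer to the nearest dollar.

Assessed value = $1,320,500 × 0.25 = $330,125
Yardley School District: $330,125 × 0.0104 = $3,433.3
Greystone Township: $330,125 × 0.00626 = $2,066.5825
Cloverhill County: ($330,125 − $79,700) × 0.0033 = $250,425 × 0.0033 = $826.4025
Total = $6,326.285

$6,326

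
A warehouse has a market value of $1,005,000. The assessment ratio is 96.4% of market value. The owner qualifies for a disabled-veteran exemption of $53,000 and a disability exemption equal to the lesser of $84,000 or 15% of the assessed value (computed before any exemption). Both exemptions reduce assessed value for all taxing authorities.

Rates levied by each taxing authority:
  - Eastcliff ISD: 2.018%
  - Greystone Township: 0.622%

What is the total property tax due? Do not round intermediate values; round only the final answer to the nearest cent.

Assessed value = $1,005,000 × 0.964 = $968,820
Disability exemption = min($84,000, 15% × $968,820) = min($84,000, $145,323) = $84,000 (dollar cap binds)
Taxable value = $968,820 − $53,000 − $84,000 = $831,820
Eastcliff ISD: $831,820 × 0.02018 = $16,786.1276
Greystone Township: $831,820 × 0.00622 = $5,173.9204
Total = $21,960.048

$21,960.05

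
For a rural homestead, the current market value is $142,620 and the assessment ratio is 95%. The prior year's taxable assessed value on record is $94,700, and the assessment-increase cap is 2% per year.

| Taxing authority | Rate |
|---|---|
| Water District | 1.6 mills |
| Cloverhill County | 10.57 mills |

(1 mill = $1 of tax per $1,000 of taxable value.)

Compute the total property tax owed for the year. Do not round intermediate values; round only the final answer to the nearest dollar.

Uncapped assessed value = $142,620 × 0.95 = $135,489
Cap limit = $94,700 × 1.02 = $96,594
Taxable assessed value = min($135,489, $96,594) = $96,594 (cap binds)
Water District: $96,594 × 0.0016 = $154.5504
Cloverhill County: $96,594 × 0.01057 = $1,020.99858
Total = $1,175.54898

$1,176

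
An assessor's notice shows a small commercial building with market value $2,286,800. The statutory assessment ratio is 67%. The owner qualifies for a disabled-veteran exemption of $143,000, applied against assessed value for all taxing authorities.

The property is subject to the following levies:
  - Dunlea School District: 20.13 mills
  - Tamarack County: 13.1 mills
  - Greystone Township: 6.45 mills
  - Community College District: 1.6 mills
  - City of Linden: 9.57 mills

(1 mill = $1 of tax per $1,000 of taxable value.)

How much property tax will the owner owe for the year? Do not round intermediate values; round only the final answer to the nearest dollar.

Assessed value = $2,286,800 × 0.67 = $1,532,156
Taxable value = $1,532,156 − $143,000 = $1,389,156
Dunlea School District: $1,389,156 × 0.02013 = $27,963.71028
Tamarack County: $1,389,156 × 0.0131 = $18,197.9436
Greystone Township: $1,389,156 × 0.00645 = $8,960.0562
Community College District: $1,389,156 × 0.0016 = $2,222.6496
City of Linden: $1,389,156 × 0.00957 = $13,294.22292
Total = $27,963.71028 + $18,197.9436 + $8,960.0562 + $2,222.6496 + $13,294.22292 = $70,638.5826

$70,639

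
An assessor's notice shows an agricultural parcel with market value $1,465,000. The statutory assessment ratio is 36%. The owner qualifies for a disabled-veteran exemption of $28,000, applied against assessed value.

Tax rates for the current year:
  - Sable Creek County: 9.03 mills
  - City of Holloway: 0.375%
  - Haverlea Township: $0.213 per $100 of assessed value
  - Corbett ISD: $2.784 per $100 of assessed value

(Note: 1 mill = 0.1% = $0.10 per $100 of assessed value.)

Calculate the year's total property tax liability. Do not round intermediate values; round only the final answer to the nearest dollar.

Assessed value = $1,465,000 × 0.36 = $527,400
Taxable value = $527,400 − $28,000 = $499,400
Sable Creek County: $499,400 × 0.00903 = $4,509.582
City of Holloway: $499,400 × 0.00375 = $1,872.75
Haverlea Township: $499,400 × 0.00213 = $1,063.722
Corbett ISD: $499,400 × 0.02784 = $13,903.296
Total = $21,349.35

$21,349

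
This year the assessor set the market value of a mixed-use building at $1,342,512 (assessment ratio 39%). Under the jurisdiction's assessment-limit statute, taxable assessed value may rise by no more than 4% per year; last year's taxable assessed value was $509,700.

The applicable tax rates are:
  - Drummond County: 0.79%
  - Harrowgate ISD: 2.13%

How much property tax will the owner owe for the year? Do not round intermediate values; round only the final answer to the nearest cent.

$15,288.53

Uncapped assessed value = $1,342,512 × 0.39 = $523,579.68
Cap limit = $509,700 × 1.04 = $530,088
Taxable assessed value = min($523,579.68, $530,088) = $523,579.68 (cap does not bind)
Drummond County: $523,579.68 × 0.0079 = $4,136.279472
Harrowgate ISD: $523,579.68 × 0.0213 = $11,152.247184
Total = $15,288.526656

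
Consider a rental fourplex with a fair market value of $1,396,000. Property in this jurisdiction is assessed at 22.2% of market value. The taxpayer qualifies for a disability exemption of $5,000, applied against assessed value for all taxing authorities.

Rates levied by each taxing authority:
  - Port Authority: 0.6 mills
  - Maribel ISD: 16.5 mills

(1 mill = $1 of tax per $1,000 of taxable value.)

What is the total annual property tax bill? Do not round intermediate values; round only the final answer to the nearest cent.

Assessed value = $1,396,000 × 0.222 = $309,912
Taxable value = $309,912 − $5,000 = $304,912
Port Authority: $304,912 × 0.0006 = $182.9472
Maribel ISD: $304,912 × 0.0165 = $5,031.048
Total = $182.9472 + $5,031.048 = $5,213.9952

$5,214.00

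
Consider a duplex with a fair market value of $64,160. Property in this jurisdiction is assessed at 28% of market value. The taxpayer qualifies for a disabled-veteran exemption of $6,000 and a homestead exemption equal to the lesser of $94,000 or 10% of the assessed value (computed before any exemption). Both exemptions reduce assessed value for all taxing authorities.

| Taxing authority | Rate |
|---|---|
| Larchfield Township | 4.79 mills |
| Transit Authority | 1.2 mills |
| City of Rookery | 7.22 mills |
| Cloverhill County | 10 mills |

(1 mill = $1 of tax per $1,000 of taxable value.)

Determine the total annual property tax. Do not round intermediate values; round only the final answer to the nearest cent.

$236.01

Assessed value = $64,160 × 0.28 = $17,964.8
Homestead exemption = min($94,000, 10% × $17,964.8) = min($94,000, $1,796.48) = $1,796.48 (percentage binds)
Taxable value = $17,964.8 − $6,000 − $1,796.48 = $10,168.32
Larchfield Township: $10,168.32 × 0.00479 = $48.7062528
Transit Authority: $10,168.32 × 0.0012 = $12.201984
City of Rookery: $10,168.32 × 0.00722 = $73.4152704
Cloverhill County: $10,168.32 × 0.01 = $101.6832
Total = $236.0067072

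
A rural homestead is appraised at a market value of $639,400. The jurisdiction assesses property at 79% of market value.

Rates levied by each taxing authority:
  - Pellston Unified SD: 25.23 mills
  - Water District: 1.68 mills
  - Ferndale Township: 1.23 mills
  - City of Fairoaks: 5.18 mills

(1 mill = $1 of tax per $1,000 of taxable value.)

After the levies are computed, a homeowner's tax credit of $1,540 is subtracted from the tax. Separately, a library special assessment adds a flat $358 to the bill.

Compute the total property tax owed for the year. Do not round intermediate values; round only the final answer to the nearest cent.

Assessed value = $639,400 × 0.79 = $505,126
Pellston Unified SD: $505,126 × 0.02523 = $12,744.32898
Water District: $505,126 × 0.00168 = $848.61168
Ferndale Township: $505,126 × 0.00123 = $621.30498
City of Fairoaks: $505,126 × 0.00518 = $2,616.55268
Levies subtotal = $16,830.79832
After credit = $16,830.79832 − $1,540 = $15,290.79832
Total = $15,290.79832 + $358 = $15,648.79832

$15,648.80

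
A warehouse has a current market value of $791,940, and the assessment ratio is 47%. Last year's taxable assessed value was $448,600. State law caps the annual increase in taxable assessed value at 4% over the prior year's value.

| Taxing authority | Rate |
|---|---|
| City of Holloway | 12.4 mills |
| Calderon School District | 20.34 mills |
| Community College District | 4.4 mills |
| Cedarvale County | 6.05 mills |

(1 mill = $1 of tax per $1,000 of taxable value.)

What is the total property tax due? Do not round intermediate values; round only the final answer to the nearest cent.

$16,075.83

Uncapped assessed value = $791,940 × 0.47 = $372,211.8
Cap limit = $448,600 × 1.04 = $466,544
Taxable assessed value = min($372,211.8, $466,544) = $372,211.8 (cap does not bind)
City of Holloway: $372,211.8 × 0.0124 = $4,615.42632
Calderon School District: $372,211.8 × 0.02034 = $7,570.788012
Community College District: $372,211.8 × 0.0044 = $1,637.73192
Cedarvale County: $372,211.8 × 0.00605 = $2,251.88139
Total = $16,075.827642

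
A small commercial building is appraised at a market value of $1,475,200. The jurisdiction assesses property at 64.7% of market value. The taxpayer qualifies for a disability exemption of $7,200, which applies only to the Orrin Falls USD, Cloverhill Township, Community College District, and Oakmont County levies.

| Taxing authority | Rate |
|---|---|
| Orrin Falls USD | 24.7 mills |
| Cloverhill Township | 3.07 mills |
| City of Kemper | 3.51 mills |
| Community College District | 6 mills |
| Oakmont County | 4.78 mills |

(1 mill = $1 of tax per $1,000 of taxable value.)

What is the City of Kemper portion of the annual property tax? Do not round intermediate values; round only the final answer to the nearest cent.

$3,350.13

Assessed value = $1,475,200 × 0.647 = $954,454.4
City of Kemper taxable value = $954,454.4 (exemption does not apply)
City of Kemper levy = $954,454.4 × 0.00351 = $3,350.134944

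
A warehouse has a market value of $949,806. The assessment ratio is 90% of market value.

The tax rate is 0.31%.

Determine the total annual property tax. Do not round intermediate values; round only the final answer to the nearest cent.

Assessed value = $949,806 × 0.9 = $854,825.4
Tax = $854,825.4 × 0.0031 = $2,649.95874

$2,649.96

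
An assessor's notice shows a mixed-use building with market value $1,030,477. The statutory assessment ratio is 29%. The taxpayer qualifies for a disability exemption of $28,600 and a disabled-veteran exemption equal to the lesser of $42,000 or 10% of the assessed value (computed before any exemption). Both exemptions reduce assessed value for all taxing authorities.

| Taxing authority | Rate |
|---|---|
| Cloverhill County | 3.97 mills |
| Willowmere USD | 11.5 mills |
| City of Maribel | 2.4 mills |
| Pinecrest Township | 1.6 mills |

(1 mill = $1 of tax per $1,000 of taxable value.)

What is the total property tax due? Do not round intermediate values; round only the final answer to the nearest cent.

Assessed value = $1,030,477 × 0.29 = $298,838.33
Disabled-veteran exemption = min($42,000, 10% × $298,838.33) = min($42,000, $29,883.833) = $29,883.833 (percentage binds)
Taxable value = $298,838.33 − $28,600 − $29,883.833 = $240,354.497
Cloverhill County: $240,354.497 × 0.00397 = $954.20735309
Willowmere USD: $240,354.497 × 0.0115 = $2,764.0767155
City of Maribel: $240,354.497 × 0.0024 = $576.8507928
Pinecrest Township: $240,354.497 × 0.0016 = $384.5671952
Total = $4,679.70205659

$4,679.70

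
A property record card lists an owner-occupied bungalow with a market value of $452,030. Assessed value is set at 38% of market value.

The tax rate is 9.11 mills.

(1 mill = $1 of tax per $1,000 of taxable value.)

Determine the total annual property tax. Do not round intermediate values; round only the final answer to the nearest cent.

$1,564.84

Assessed value = $452,030 × 0.38 = $171,771.4
Tax = $171,771.4 × 0.00911 = $1,564.837454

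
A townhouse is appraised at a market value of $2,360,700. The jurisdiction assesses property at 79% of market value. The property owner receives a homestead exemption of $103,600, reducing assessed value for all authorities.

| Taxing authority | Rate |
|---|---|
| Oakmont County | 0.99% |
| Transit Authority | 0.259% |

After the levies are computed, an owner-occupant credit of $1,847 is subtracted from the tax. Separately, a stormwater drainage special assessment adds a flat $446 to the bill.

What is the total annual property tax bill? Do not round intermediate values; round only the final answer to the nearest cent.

$20,598.30

Assessed value = $2,360,700 × 0.79 = $1,864,953
Taxable value = $1,864,953 − $103,600 = $1,761,353
Oakmont County: $1,761,353 × 0.0099 = $17,437.3947
Transit Authority: $1,761,353 × 0.00259 = $4,561.90427
Levies subtotal = $21,999.29897
After credit = $21,999.29897 − $1,847 = $20,152.29897
Total = $20,152.29897 + $446 = $20,598.29897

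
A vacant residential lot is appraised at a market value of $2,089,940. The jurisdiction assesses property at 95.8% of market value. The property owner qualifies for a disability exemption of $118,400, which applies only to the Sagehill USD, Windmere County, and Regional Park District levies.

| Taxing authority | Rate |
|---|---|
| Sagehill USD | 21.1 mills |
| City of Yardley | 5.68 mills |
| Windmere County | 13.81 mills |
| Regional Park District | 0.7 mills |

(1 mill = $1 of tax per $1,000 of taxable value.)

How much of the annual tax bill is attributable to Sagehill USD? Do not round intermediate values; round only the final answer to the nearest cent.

$39,747.39

Assessed value = $2,089,940 × 0.958 = $2,002,162.52
Sagehill USD taxable value = $2,002,162.52 − $118,400 = $1,883,762.52
Sagehill USD levy = $1,883,762.52 × 0.0211 = $39,747.389172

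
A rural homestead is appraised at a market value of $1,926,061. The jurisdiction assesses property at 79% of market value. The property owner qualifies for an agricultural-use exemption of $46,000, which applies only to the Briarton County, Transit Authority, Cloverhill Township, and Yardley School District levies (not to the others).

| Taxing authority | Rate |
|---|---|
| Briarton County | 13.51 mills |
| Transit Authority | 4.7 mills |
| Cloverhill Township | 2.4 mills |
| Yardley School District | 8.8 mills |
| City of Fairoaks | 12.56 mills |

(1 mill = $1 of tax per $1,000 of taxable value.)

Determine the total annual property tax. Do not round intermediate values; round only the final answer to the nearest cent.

$62,508.20

Assessed value = $1,926,061 × 0.79 = $1,521,588.19
Briarton County: ($1,521,588.19 − $46,000) × 0.01351 = $1,475,588.19 × 0.01351 = $19,935.1964469
Transit Authority: ($1,521,588.19 − $46,000) × 0.0047 = $1,475,588.19 × 0.0047 = $6,935.264493
Cloverhill Township: ($1,521,588.19 − $46,000) × 0.0024 = $1,475,588.19 × 0.0024 = $3,541.411656
Yardley School District: ($1,521,588.19 − $46,000) × 0.0088 = $1,475,588.19 × 0.0088 = $12,985.176072
City of Fairoaks: $1,521,588.19 × 0.01256 = $19,111.1476664
Total = $62,508.1963343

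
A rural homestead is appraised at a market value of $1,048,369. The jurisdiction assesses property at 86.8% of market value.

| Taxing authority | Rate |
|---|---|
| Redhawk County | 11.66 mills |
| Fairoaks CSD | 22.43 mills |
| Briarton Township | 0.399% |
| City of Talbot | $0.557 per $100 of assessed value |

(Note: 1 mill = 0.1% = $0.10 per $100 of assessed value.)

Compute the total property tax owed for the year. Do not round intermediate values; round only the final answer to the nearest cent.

Assessed value = $1,048,369 × 0.868 = $909,984.292
Redhawk County: $909,984.292 × 0.01166 = $10,610.41684472
Fairoaks CSD: $909,984.292 × 0.02243 = $20,410.94766956
Briarton Township: $909,984.292 × 0.00399 = $3,630.83732508
City of Talbot: $909,984.292 × 0.00557 = $5,068.61250644
Total = $39,720.8143458

$39,720.81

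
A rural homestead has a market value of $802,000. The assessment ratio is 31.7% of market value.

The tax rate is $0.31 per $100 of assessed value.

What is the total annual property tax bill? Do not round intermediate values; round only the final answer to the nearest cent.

Assessed value = $802,000 × 0.317 = $254,234
Tax = $254,234 × 0.0031 = $788.1254

$788.13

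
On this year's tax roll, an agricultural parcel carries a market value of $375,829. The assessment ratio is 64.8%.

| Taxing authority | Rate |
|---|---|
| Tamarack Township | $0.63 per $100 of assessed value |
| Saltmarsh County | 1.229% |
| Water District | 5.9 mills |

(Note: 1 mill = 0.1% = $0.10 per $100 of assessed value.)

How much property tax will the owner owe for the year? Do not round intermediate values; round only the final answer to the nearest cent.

$5,964.23

Assessed value = $375,829 × 0.648 = $243,537.192
Tamarack Township: $243,537.192 × 0.0063 = $1,534.2843096
Saltmarsh County: $243,537.192 × 0.01229 = $2,993.07208968
Water District: $243,537.192 × 0.0059 = $1,436.8694328
Total = $5,964.22583208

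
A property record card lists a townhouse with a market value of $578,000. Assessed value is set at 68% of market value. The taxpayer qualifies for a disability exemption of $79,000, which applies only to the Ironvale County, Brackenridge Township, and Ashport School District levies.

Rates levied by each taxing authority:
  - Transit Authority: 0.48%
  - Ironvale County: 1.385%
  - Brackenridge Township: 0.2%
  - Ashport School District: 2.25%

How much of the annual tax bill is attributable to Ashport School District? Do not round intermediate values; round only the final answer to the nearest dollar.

$7,066

Assessed value = $578,000 × 0.68 = $393,040
Ashport School District taxable value = $393,040 − $79,000 = $314,040
Ashport School District levy = $314,040 × 0.0225 = $7,065.9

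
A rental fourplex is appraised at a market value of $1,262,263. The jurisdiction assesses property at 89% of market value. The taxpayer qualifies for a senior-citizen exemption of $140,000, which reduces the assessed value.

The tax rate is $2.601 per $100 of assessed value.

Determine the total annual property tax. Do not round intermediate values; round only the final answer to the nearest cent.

$25,578.60

Assessed value = $1,262,263 × 0.89 = $1,123,414.07
Taxable value = $1,123,414.07 − $140,000 = $983,414.07
Tax = $983,414.07 × 0.02601 = $25,578.5999607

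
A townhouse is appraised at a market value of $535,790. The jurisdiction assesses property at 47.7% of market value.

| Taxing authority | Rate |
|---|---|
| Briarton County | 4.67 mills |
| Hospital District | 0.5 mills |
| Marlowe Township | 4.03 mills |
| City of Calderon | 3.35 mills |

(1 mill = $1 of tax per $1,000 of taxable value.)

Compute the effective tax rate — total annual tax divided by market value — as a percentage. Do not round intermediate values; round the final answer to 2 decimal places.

0.60%

Assessed value = $535,790 × 0.477 = $255,571.83
Briarton County: $255,571.83 × 0.00467 = $1,193.5204461
Hospital District: $255,571.83 × 0.0005 = $127.785915
Marlowe Township: $255,571.83 × 0.00403 = $1,029.9544749
City of Calderon: $255,571.83 × 0.00335 = $856.1656305
Total tax = $3,207.4264665
Effective rate = $3,207.4264665 ÷ $535,790 = 0.60% of market value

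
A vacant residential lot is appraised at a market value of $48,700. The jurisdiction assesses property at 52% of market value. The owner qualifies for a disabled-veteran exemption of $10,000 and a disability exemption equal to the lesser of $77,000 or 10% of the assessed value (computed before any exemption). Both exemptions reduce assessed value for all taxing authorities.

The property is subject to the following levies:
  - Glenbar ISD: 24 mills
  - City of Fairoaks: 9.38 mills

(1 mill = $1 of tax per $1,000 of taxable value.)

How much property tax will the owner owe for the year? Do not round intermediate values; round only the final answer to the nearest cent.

Assessed value = $48,700 × 0.52 = $25,324
Disability exemption = min($77,000, 10% × $25,324) = min($77,000, $2,532.4) = $2,532.4 (percentage binds)
Taxable value = $25,324 − $10,000 − $2,532.4 = $12,791.6
Glenbar ISD: $12,791.6 × 0.024 = $306.9984
City of Fairoaks: $12,791.6 × 0.00938 = $119.985208
Total = $426.983608

$426.98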